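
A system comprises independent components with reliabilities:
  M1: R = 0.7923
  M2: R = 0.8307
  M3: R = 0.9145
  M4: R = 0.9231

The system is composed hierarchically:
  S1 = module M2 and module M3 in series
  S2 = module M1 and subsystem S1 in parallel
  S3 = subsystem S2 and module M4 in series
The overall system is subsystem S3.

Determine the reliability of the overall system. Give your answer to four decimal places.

0.8770

Series (M2 and M3): 0.830700 × 0.914500 = 0.759675
Parallel (M1 and [0.759675]): 1 − (1 − 0.792300)(1 − 0.759675) = 0.950084
Series ([0.950084] and M4): 0.950084 × 0.923100 = 0.8770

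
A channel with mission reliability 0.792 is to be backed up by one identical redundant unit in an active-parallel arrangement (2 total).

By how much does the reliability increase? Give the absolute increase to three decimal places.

R_before = 0.792
R_after = 1 − (1 − 0.792)^2 = 0.957
ΔR = 0.957 − 0.792 = 0.165

0.165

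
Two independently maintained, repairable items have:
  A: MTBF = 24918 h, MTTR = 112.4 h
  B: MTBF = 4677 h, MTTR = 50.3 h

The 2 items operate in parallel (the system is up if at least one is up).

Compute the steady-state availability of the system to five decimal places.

A(A) = MTBF/(MTBF+MTTR) = 24918/(24918+112.4) = 0.995509
A(B) = MTBF/(MTBF+MTTR) = 4677/(4677+50.3) = 0.989360
Parallel availability: 1 − (1 − 0.995509)(1 − 0.989360) = 0.99995

0.99995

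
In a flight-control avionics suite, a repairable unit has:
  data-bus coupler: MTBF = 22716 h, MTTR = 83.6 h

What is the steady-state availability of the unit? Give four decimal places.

0.9963

A(data-bus coupler) = MTBF/(MTBF+MTTR) = 22716/(22716+83.6) = 0.9963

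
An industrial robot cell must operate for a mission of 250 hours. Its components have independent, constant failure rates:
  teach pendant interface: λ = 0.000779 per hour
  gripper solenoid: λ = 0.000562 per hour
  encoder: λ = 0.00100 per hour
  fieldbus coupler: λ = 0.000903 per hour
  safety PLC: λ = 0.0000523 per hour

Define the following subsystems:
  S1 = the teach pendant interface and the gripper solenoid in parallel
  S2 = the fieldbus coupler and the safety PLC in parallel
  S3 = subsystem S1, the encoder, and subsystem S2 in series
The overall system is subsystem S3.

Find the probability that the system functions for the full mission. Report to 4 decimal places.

0.7587

R(teach pendant interface) = exp(−0.000779 × 250) = 0.823040
R(gripper solenoid) = exp(−0.000562 × 250) = 0.868924
R(encoder) = exp(−0.00100 × 250) = 0.778801
R(fieldbus coupler) = exp(−0.000903 × 250) = 0.797918
R(safety PLC) = exp(−0.0000523 × 250) = 0.987010
Parallel (teach pendant interface and gripper solenoid): 1 − (1 − 0.823040)(1 − 0.868924) = 0.976805
Parallel (fieldbus coupler and safety PLC): 1 − (1 − 0.797918)(1 − 0.987010) = 0.997375
Series ([0.976805], encoder, and [0.997375]): 0.976805 × 0.778801 × 0.997375 = 0.7587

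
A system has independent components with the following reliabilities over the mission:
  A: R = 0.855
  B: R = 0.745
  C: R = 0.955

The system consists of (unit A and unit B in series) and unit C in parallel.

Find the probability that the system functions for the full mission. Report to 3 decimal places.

0.984

Series (A and B): 0.85500 × 0.74500 = 0.63698
Parallel ([0.63698] and C): 1 − (1 − 0.63698)(1 − 0.95500) = 0.984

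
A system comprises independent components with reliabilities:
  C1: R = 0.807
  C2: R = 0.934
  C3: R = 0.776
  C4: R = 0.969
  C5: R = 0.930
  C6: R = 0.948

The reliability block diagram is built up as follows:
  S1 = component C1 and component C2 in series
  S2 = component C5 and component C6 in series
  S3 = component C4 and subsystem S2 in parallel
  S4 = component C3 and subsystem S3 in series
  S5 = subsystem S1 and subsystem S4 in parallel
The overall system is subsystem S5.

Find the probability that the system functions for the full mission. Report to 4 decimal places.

Series (C1 and C2): 0.807000 × 0.934000 = 0.753738
Series (C5 and C6): 0.930000 × 0.948000 = 0.881640
Parallel (C4 and [0.881640]): 1 − (1 − 0.969000)(1 − 0.881640) = 0.996331
Series (C3 and [0.996331]): 0.776000 × 0.996331 = 0.773153
Parallel ([0.753738] and [0.773153]): 1 − (1 − 0.753738)(1 − 0.773153) = 0.9441

0.9441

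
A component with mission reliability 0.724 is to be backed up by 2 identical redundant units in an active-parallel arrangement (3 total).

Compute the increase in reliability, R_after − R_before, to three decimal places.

0.255

R_before = 0.724
R_after = 1 − (1 − 0.724)^3 = 0.979
ΔR = 0.979 − 0.724 = 0.255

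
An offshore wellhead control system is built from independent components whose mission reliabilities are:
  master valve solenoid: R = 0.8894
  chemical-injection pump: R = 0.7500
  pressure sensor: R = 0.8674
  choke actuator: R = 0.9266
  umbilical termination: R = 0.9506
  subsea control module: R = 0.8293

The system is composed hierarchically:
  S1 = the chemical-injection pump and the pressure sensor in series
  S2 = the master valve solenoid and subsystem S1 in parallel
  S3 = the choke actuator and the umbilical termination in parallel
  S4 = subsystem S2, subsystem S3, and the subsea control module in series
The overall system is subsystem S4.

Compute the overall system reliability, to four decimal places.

0.7944

Series (chemical-injection pump and pressure sensor): 0.750000 × 0.867400 = 0.650550
Parallel (master valve solenoid and [0.650550]): 1 − (1 − 0.889400)(1 − 0.650550) = 0.961351
Parallel (choke actuator and umbilical termination): 1 − (1 − 0.926600)(1 − 0.950600) = 0.996374
Series ([0.961351], [0.996374], and subsea control module): 0.961351 × 0.996374 × 0.829300 = 0.7944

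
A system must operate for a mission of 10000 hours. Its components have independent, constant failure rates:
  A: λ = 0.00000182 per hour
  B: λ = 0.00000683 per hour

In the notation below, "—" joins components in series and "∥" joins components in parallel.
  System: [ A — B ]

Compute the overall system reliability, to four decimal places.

R(A) = exp(−0.00000182 × 10000) = 0.981965
R(B) = exp(−0.00000683 × 10000) = 0.933980
Series (A and B): 0.981965 × 0.933980 = 0.9171

0.9171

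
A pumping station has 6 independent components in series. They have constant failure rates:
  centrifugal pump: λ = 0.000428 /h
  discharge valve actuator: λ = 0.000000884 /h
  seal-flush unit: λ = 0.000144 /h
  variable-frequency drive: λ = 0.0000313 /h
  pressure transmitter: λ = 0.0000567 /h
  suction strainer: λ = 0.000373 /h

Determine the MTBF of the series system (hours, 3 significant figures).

967

Series of exponential components: λ_sys = Σ λ_i
λ_sys = 0.000428 + 0.000000884 + 0.000144 + 0.0000313 + 0.0000567 + 0.000373 = 1.0339e-03 /h
MTBF = 1 / λ_sys = 967 h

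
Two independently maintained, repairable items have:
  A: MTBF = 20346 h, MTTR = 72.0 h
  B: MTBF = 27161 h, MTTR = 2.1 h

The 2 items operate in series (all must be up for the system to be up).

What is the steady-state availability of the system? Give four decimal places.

A(A) = MTBF/(MTBF+MTTR) = 20346/(20346+72.0) = 0.996474
A(B) = MTBF/(MTBF+MTTR) = 27161/(27161+2.1) = 0.999923
Series availability: 0.996474 × 0.999923 = 0.9964

0.9964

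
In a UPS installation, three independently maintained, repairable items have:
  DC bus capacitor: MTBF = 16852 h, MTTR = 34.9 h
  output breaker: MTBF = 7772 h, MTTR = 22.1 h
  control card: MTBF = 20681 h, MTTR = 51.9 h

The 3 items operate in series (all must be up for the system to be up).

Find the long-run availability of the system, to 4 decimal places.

0.9926

A(DC bus capacitor) = MTBF/(MTBF+MTTR) = 16852/(16852+34.9) = 0.997933
A(output breaker) = MTBF/(MTBF+MTTR) = 7772/(7772+22.1) = 0.997165
A(control card) = MTBF/(MTBF+MTTR) = 20681/(20681+51.9) = 0.997497
Series availability: 0.997933 × 0.997165 × 0.997497 = 0.9926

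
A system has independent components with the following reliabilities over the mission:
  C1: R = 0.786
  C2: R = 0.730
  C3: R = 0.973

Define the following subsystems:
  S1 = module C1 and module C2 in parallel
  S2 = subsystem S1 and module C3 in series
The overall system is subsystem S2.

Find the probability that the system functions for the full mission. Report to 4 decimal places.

Parallel (C1 and C2): 1 − (1 − 0.786000)(1 − 0.730000) = 0.942220
Series ([0.942220] and C3): 0.942220 × 0.973000 = 0.9168

0.9168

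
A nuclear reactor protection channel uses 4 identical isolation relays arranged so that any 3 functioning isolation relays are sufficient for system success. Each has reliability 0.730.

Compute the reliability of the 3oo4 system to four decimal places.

R = Σ_{i=3}^{4} C(4,i) p^i (1−p)^{4−i} with p = 0.730
C(4,3)·0.730^3·0.270^1 = 0.420138
C(4,4)·0.730^4·0.270^0 = 0.283982
Sum = 0.7041

0.7041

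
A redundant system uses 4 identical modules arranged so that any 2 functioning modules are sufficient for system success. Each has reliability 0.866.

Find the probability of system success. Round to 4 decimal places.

R = Σ_{i=2}^{4} C(4,i) p^i (1−p)^{4−i} with p = 0.866
C(4,2)·0.866^2·0.134^2 = 0.080797
C(4,3)·0.866^3·0.134^1 = 0.348112
C(4,4)·0.866^4·0.134^0 = 0.562434
Sum = 0.9913

0.9913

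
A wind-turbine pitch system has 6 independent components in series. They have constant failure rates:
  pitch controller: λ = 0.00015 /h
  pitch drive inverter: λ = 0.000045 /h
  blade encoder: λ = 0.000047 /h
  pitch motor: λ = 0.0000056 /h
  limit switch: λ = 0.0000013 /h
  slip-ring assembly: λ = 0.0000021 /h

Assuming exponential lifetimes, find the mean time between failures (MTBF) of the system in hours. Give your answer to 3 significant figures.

Series of exponential components: λ_sys = Σ λ_i
λ_sys = 0.00015 + 0.000045 + 0.000047 + 0.0000056 + 0.0000013 + 0.0000021 = 2.5100e-04 /h
MTBF = 1 / λ_sys = 3980 h

3980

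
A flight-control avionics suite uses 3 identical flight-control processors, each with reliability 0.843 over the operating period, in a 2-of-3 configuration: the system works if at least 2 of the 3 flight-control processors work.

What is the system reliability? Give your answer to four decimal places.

R = Σ_{i=2}^{3} C(3,i) p^i (1−p)^{3−i} with p = 0.843
C(3,2)·0.843^2·0.157^1 = 0.334716
C(3,3)·0.843^3·0.157^0 = 0.599077
Sum = 0.9338

0.9338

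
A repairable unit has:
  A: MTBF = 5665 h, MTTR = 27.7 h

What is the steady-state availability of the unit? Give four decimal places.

0.9951

A(A) = MTBF/(MTBF+MTTR) = 5665/(5665+27.7) = 0.9951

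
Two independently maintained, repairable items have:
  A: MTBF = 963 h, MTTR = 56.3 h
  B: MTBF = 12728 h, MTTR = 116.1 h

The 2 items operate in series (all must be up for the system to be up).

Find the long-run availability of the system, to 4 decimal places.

A(A) = MTBF/(MTBF+MTTR) = 963/(963+56.3) = 0.944766
A(B) = MTBF/(MTBF+MTTR) = 12728/(12728+116.1) = 0.990961
Series availability: 0.944766 × 0.990961 = 0.9362

0.9362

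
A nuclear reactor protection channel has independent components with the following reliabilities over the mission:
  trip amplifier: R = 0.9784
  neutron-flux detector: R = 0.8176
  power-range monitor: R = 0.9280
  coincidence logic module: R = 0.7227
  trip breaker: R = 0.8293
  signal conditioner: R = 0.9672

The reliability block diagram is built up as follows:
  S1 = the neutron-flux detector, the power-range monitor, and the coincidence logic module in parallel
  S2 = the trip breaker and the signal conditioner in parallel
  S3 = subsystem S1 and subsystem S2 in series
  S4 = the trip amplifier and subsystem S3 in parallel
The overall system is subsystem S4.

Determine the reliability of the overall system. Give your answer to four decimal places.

0.9998

Parallel (neutron-flux detector, power-range monitor, and coincidence logic module): 1 − (1 − 0.817600)(1 − 0.928000)(1 − 0.722700) = 0.996358
Parallel (trip breaker and signal conditioner): 1 − (1 − 0.829300)(1 − 0.967200) = 0.994401
Series ([0.996358] and [0.994401]): 0.996358 × 0.994401 = 0.990779
Parallel (trip amplifier and [0.990779]): 1 − (1 − 0.978400)(1 − 0.990779) = 0.9998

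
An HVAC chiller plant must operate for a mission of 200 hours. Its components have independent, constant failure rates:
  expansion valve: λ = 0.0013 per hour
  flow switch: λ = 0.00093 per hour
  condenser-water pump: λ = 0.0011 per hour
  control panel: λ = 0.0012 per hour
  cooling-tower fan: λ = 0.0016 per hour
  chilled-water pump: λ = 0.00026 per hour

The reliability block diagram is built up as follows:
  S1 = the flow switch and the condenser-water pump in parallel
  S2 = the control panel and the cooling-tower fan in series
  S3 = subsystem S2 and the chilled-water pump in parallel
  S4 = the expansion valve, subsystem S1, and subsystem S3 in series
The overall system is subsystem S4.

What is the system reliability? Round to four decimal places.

R(expansion valve) = exp(−0.0013 × 200) = 0.771052
R(flow switch) = exp(−0.00093 × 200) = 0.830274
R(condenser-water pump) = exp(−0.0011 × 200) = 0.802519
R(control panel) = exp(−0.0012 × 200) = 0.786628
R(cooling-tower fan) = exp(−0.0016 × 200) = 0.726149
R(chilled-water pump) = exp(−0.00026 × 200) = 0.949329
Parallel (flow switch and condenser-water pump): 1 − (1 − 0.830274)(1 − 0.802519) = 0.966482
Series (control panel and cooling-tower fan): 0.786628 × 0.726149 = 0.571209
Parallel ([0.571209] and chilled-water pump): 1 − (1 − 0.571209)(1 − 0.949329) = 0.978273
Series (expansion valve, [0.966482], and [0.978273]): 0.771052 × 0.966482 × 0.978273 = 0.7290

0.7290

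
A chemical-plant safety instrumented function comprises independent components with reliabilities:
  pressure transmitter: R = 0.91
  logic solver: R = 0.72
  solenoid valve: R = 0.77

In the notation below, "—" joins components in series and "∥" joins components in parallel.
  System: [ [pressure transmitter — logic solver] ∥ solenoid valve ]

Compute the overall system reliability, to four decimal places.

0.9207

Series (pressure transmitter and logic solver): 0.910000 × 0.720000 = 0.655200
Parallel ([0.655200] and solenoid valve): 1 − (1 − 0.655200)(1 − 0.770000) = 0.9207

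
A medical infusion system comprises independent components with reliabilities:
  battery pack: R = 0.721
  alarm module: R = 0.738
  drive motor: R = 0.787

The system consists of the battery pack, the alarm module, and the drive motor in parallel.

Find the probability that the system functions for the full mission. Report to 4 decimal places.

0.9844

Parallel (battery pack, alarm module, and drive motor): 1 − (1 − 0.721000)(1 − 0.738000)(1 − 0.787000) = 0.9844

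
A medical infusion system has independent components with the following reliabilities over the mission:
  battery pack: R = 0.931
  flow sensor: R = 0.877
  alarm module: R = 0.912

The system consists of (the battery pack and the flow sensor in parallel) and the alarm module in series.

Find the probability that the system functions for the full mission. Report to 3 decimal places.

0.904

Parallel (battery pack and flow sensor): 1 − (1 − 0.93100)(1 − 0.87700) = 0.99151
Series ([0.99151] and alarm module): 0.99151 × 0.91200 = 0.904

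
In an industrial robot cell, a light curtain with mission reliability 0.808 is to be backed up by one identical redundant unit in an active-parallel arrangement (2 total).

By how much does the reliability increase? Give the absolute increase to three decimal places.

0.155

R_before = 0.808
R_after = 1 − (1 − 0.808)^2 = 0.963
ΔR = 0.963 − 0.808 = 0.155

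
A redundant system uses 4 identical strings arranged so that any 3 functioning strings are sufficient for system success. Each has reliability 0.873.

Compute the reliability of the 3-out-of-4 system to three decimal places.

0.919

R = Σ_{i=3}^{4} C(4,i) p^i (1−p)^{4−i} with p = 0.873
C(4,3)·0.873^3·0.127^1 = 0.33799
C(4,4)·0.873^4·0.127^0 = 0.58084
Sum = 0.919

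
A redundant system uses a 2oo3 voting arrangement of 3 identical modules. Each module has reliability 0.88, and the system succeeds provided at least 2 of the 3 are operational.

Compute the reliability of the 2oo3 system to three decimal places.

R = Σ_{i=2}^{3} C(3,i) p^i (1−p)^{3−i} with p = 0.88
C(3,2)·0.88^2·0.12^1 = 0.27878
C(3,3)·0.88^3·0.12^0 = 0.68147
Sum = 0.960

0.960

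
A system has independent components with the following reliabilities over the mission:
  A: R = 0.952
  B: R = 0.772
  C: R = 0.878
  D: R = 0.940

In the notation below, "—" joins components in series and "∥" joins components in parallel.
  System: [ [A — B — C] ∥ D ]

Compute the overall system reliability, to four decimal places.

Series (A, B, and C): 0.952000 × 0.772000 × 0.878000 = 0.645281
Parallel ([0.645281] and D): 1 − (1 − 0.645281)(1 − 0.940000) = 0.9787

0.9787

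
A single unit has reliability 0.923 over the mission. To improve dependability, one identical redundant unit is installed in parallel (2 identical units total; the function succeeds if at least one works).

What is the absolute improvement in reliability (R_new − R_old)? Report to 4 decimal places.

R_before = 0.923
R_after = 1 − (1 − 0.923)^2 = 0.9941
ΔR = 0.9941 − 0.923 = 0.0711

0.0711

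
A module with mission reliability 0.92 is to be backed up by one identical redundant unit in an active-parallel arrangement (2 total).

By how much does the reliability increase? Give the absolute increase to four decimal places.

R_before = 0.92
R_after = 1 − (1 − 0.92)^2 = 0.9936
ΔR = 0.9936 − 0.92 = 0.0736

0.0736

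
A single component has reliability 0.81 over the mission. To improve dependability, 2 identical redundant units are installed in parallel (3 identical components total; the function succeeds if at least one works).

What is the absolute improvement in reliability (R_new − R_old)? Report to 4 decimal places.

R_before = 0.81
R_after = 1 − (1 − 0.81)^3 = 0.9931
ΔR = 0.9931 − 0.81 = 0.1831

0.1831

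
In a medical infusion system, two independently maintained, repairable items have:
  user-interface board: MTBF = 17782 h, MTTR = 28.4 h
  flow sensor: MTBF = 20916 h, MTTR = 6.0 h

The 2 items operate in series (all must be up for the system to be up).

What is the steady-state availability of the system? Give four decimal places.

0.9981

A(user-interface board) = MTBF/(MTBF+MTTR) = 17782/(17782+28.4) = 0.998405
A(flow sensor) = MTBF/(MTBF+MTTR) = 20916/(20916+6.0) = 0.999713
Series availability: 0.998405 × 0.999713 = 0.9981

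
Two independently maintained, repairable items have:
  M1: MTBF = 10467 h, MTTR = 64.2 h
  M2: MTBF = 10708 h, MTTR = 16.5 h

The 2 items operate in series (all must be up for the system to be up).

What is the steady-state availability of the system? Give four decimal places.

A(M1) = MTBF/(MTBF+MTTR) = 10467/(10467+64.2) = 0.993904
A(M2) = MTBF/(MTBF+MTTR) = 10708/(10708+16.5) = 0.998461
Series availability: 0.993904 × 0.998461 = 0.9924

0.9924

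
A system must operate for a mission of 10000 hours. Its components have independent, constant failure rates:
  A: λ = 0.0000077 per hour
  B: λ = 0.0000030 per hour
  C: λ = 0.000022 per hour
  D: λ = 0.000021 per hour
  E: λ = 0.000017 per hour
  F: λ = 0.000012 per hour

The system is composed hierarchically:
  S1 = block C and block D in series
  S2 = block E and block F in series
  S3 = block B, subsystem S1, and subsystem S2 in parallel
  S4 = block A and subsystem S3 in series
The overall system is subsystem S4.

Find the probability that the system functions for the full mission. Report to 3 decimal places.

R(A) = exp(−0.0000077 × 10000) = 0.92589
R(B) = exp(−0.0000030 × 10000) = 0.97045
R(C) = exp(−0.000022 × 10000) = 0.80252
R(D) = exp(−0.000021 × 10000) = 0.81058
R(E) = exp(−0.000017 × 10000) = 0.84366
R(F) = exp(−0.000012 × 10000) = 0.88692
Series (C and D): 0.80252 × 0.81058 = 0.65051
Series (E and F): 0.84366 × 0.88692 = 0.74826
Parallel (B, [0.65051], and [0.74826]): 1 − (1 − 0.97045)(1 − 0.65051)(1 − 0.74826) = 0.99740
Series (A and [0.99740]): 0.92589 × 0.99740 = 0.923

0.923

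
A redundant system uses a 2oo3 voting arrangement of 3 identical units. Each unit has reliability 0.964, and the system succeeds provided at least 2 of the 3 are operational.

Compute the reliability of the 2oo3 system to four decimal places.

0.9962

R = Σ_{i=2}^{3} C(3,i) p^i (1−p)^{3−i} with p = 0.964
C(3,2)·0.964^2·0.036^1 = 0.100364
C(3,3)·0.964^3·0.036^0 = 0.895841
Sum = 0.9962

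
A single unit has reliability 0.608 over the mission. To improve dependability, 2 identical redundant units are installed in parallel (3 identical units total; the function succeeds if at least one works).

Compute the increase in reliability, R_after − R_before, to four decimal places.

0.3318

R_before = 0.608
R_after = 1 − (1 − 0.608)^3 = 0.9398
ΔR = 0.9398 − 0.608 = 0.3318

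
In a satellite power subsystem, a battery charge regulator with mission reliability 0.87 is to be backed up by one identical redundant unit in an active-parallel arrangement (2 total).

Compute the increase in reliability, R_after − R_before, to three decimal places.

0.113

R_before = 0.87
R_after = 1 − (1 − 0.87)^2 = 0.983
ΔR = 0.983 − 0.87 = 0.113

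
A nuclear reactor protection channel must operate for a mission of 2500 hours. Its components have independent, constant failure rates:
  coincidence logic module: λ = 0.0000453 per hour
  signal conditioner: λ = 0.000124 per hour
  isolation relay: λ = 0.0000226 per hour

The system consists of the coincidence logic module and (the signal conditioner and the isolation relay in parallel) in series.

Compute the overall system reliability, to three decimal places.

R(coincidence logic module) = exp(−0.0000453 × 2500) = 0.89293
R(signal conditioner) = exp(−0.000124 × 2500) = 0.73345
R(isolation relay) = exp(−0.0000226 × 2500) = 0.94507
Parallel (signal conditioner and isolation relay): 1 − (1 − 0.73345)(1 − 0.94507) = 0.98536
Series (coincidence logic module and [0.98536]): 0.89293 × 0.98536 = 0.880

0.880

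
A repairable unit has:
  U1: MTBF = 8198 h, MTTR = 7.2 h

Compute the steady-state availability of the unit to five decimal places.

0.99912

A(U1) = MTBF/(MTBF+MTTR) = 8198/(8198+7.2) = 0.99912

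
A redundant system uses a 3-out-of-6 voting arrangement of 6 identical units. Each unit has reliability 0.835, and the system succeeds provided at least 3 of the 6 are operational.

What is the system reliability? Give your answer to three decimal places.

0.992

R = Σ_{i=3}^{6} C(6,i) p^i (1−p)^{6−i} with p = 0.835
C(6,3)·0.835^3·0.165^3 = 0.05230
C(6,4)·0.835^4·0.165^2 = 0.19852
C(6,5)·0.835^5·0.165^1 = 0.40185
C(6,6)·0.835^6·0.165^0 = 0.33894
Sum = 0.992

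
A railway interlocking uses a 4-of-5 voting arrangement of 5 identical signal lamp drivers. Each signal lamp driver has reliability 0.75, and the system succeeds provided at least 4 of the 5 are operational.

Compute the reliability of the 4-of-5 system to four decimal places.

0.6328

R = Σ_{i=4}^{5} C(5,i) p^i (1−p)^{5−i} with p = 0.75
C(5,4)·0.75^4·0.25^1 = 0.395508
C(5,5)·0.75^5·0.25^0 = 0.237305
Sum = 0.6328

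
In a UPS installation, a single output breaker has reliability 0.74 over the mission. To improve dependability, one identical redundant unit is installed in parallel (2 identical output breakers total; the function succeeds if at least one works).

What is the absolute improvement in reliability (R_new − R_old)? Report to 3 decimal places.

0.192

R_before = 0.74
R_after = 1 − (1 − 0.74)^2 = 0.932
ΔR = 0.932 − 0.74 = 0.192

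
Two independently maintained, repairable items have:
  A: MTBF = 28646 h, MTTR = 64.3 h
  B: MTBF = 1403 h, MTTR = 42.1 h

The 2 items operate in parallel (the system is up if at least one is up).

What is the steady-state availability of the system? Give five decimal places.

0.99993

A(A) = MTBF/(MTBF+MTTR) = 28646/(28646+64.3) = 0.997760
A(B) = MTBF/(MTBF+MTTR) = 1403/(1403+42.1) = 0.970867
Parallel availability: 1 − (1 − 0.997760)(1 − 0.970867) = 0.99993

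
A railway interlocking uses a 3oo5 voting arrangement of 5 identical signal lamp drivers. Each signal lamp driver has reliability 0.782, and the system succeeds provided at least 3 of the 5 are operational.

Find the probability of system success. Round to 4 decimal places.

0.9273

R = Σ_{i=3}^{5} C(5,i) p^i (1−p)^{5−i} with p = 0.782
C(5,3)·0.782^3·0.218^2 = 0.227265
C(5,4)·0.782^4·0.218^1 = 0.407618
C(5,5)·0.782^5·0.218^0 = 0.292438
Sum = 0.9273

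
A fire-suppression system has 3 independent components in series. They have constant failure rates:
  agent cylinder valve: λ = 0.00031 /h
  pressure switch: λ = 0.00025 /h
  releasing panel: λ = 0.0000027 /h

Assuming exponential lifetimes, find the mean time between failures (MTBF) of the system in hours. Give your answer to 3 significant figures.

Series of exponential components: λ_sys = Σ λ_i
λ_sys = 0.00031 + 0.00025 + 0.0000027 = 5.6270e-04 /h
MTBF = 1 / λ_sys = 1780 h

1780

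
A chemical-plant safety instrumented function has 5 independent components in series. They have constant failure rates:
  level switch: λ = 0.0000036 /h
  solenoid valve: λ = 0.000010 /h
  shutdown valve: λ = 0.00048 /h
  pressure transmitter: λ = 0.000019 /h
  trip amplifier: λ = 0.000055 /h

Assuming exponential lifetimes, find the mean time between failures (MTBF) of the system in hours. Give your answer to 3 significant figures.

Series of exponential components: λ_sys = Σ λ_i
λ_sys = 0.0000036 + 0.000010 + 0.00048 + 0.000019 + 0.000055 = 5.6760e-04 /h
MTBF = 1 / λ_sys = 1760 h

1760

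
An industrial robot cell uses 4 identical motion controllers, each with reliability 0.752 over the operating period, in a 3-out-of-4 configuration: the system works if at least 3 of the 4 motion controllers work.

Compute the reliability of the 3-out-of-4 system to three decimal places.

R = Σ_{i=3}^{4} C(4,i) p^i (1−p)^{4−i} with p = 0.752
C(4,3)·0.752^3·0.248^1 = 0.42186
C(4,4)·0.752^4·0.248^0 = 0.31979
Sum = 0.742

0.742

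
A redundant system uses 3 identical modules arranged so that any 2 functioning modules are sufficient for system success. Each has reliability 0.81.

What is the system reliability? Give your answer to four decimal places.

0.9054

R = Σ_{i=2}^{3} C(3,i) p^i (1−p)^{3−i} with p = 0.81
C(3,2)·0.81^2·0.19^1 = 0.373977
C(3,3)·0.81^3·0.19^0 = 0.531441
Sum = 0.9054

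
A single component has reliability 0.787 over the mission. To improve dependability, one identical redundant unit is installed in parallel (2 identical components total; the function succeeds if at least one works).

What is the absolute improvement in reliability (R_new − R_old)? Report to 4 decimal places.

R_before = 0.787
R_after = 1 − (1 − 0.787)^2 = 0.9546
ΔR = 0.9546 − 0.787 = 0.1676

0.1676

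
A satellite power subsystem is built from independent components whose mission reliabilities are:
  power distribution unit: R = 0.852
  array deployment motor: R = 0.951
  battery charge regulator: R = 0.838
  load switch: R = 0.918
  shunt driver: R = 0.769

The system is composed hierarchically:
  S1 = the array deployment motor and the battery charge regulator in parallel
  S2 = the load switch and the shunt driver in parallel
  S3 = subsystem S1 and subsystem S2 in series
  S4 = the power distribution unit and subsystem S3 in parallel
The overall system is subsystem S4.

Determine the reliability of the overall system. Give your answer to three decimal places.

0.996

Parallel (array deployment motor and battery charge regulator): 1 − (1 − 0.95100)(1 − 0.83800) = 0.99206
Parallel (load switch and shunt driver): 1 − (1 − 0.91800)(1 − 0.76900) = 0.98106
Series ([0.99206] and [0.98106]): 0.99206 × 0.98106 = 0.97327
Parallel (power distribution unit and [0.97327]): 1 − (1 − 0.85200)(1 − 0.97327) = 0.996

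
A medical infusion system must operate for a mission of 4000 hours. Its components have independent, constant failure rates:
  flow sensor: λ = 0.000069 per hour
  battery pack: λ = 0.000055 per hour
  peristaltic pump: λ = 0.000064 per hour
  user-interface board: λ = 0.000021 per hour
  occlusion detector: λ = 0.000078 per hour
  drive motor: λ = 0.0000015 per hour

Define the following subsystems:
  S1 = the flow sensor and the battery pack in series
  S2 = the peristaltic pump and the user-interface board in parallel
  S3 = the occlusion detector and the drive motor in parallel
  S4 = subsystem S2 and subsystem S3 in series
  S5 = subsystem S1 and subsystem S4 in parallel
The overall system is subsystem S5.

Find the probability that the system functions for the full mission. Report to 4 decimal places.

R(flow sensor) = exp(−0.000069 × 4000) = 0.758813
R(battery pack) = exp(−0.000055 × 4000) = 0.802519
R(peristaltic pump) = exp(−0.000064 × 4000) = 0.774142
R(user-interface board) = exp(−0.000021 × 4000) = 0.919431
R(occlusion detector) = exp(−0.000078 × 4000) = 0.731982
R(drive motor) = exp(−0.0000015 × 4000) = 0.994018
Series (flow sensor and battery pack): 0.758813 × 0.802519 = 0.608962
Parallel (peristaltic pump and user-interface board): 1 − (1 − 0.774142)(1 − 0.919431) = 0.981803
Parallel (occlusion detector and drive motor): 1 − (1 − 0.731982)(1 − 0.994018) = 0.998397
Series ([0.981803] and [0.998397]): 0.981803 × 0.998397 = 0.980229
Parallel ([0.608962] and [0.980229]): 1 − (1 − 0.608962)(1 − 0.980229) = 0.9923

0.9923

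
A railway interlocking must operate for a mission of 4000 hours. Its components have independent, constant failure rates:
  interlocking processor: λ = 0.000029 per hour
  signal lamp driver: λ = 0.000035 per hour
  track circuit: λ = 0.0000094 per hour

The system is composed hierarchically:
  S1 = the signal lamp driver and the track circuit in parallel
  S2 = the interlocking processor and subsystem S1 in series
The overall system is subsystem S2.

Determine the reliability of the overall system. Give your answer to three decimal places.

R(interlocking processor) = exp(−0.000029 × 4000) = 0.89048
R(signal lamp driver) = exp(−0.000035 × 4000) = 0.86936
R(track circuit) = exp(−0.0000094 × 4000) = 0.96310
Parallel (signal lamp driver and track circuit): 1 − (1 − 0.86936)(1 − 0.96310) = 0.99518
Series (interlocking processor and [0.99518]): 0.89048 × 0.99518 = 0.886

0.886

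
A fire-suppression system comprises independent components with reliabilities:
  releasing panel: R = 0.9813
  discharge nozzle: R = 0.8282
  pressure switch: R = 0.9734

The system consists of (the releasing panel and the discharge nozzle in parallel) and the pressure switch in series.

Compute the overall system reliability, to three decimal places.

Parallel (releasing panel and discharge nozzle): 1 − (1 − 0.98130)(1 − 0.82820) = 0.99679
Series ([0.99679] and pressure switch): 0.99679 × 0.97340 = 0.970

0.970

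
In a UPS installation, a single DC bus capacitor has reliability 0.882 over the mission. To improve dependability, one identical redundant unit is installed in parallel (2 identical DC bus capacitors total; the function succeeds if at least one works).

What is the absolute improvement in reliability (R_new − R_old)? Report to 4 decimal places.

R_before = 0.882
R_after = 1 − (1 − 0.882)^2 = 0.9861
ΔR = 0.9861 − 0.882 = 0.1041

0.1041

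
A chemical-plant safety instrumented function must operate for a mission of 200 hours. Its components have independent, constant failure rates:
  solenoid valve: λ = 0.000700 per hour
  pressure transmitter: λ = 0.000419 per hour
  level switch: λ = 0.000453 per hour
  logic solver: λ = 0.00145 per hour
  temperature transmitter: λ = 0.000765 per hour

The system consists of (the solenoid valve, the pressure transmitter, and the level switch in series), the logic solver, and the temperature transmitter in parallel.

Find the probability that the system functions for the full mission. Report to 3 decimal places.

0.990

R(solenoid valve) = exp(−0.000700 × 200) = 0.86936
R(pressure transmitter) = exp(−0.000419 × 200) = 0.91962
R(level switch) = exp(−0.000453 × 200) = 0.91338
R(logic solver) = exp(−0.00145 × 200) = 0.74826
R(temperature transmitter) = exp(−0.000765 × 200) = 0.85813
Series (solenoid valve, pressure transmitter, and level switch): 0.86936 × 0.91962 × 0.91338 = 0.73023
Parallel ([0.73023], logic solver, and temperature transmitter): 1 − (1 − 0.73023)(1 − 0.74826)(1 − 0.85813) = 0.990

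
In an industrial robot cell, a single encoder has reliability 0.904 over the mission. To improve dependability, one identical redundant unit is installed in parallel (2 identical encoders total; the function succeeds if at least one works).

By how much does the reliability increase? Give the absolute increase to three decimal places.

0.087

R_before = 0.904
R_after = 1 − (1 − 0.904)^2 = 0.991
ΔR = 0.991 − 0.904 = 0.087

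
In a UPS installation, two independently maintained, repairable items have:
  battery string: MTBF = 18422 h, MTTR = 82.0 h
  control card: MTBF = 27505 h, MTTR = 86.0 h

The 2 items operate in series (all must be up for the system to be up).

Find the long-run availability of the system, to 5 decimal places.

A(battery string) = MTBF/(MTBF+MTTR) = 18422/(18422+82.0) = 0.995569
A(control card) = MTBF/(MTBF+MTTR) = 27505/(27505+86.0) = 0.996883
Series availability: 0.995569 × 0.996883 = 0.99247

0.99247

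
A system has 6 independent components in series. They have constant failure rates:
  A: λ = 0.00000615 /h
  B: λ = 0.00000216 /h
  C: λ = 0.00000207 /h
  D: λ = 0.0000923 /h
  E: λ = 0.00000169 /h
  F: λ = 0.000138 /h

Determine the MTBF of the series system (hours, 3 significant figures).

4130

Series of exponential components: λ_sys = Σ λ_i
λ_sys = 0.00000615 + 0.00000216 + 0.00000207 + 0.0000923 + 0.00000169 + 0.000138 = 2.4237e-04 /h
MTBF = 1 / λ_sys = 4130 h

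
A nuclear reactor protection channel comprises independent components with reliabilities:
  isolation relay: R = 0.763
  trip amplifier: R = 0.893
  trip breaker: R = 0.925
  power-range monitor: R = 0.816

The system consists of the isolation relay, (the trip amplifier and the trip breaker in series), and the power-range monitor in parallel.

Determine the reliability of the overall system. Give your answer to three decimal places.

Series (trip amplifier and trip breaker): 0.89300 × 0.92500 = 0.82603
Parallel (isolation relay, [0.82603], and power-range monitor): 1 − (1 − 0.76300)(1 − 0.82603)(1 − 0.81600) = 0.992

0.992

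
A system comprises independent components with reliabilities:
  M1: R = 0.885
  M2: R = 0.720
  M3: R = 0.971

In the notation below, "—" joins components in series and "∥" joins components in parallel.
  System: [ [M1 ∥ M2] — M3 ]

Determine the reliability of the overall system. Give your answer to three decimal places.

0.940

Parallel (M1 and M2): 1 − (1 − 0.88500)(1 − 0.72000) = 0.96780
Series ([0.96780] and M3): 0.96780 × 0.97100 = 0.940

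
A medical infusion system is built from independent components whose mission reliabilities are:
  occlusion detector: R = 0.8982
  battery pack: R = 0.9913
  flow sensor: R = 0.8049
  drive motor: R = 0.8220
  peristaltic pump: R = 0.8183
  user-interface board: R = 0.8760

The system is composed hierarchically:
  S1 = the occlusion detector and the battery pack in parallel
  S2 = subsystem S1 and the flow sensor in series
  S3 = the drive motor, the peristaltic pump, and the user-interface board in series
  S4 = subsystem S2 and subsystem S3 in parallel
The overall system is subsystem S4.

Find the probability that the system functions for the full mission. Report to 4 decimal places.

Parallel (occlusion detector and battery pack): 1 − (1 − 0.898200)(1 − 0.991300) = 0.999114
Series ([0.999114] and flow sensor): 0.999114 × 0.804900 = 0.804187
Series (drive motor, peristaltic pump, and user-interface board): 0.822000 × 0.818300 × 0.876000 = 0.589235
Parallel ([0.804187] and [0.589235]): 1 − (1 − 0.804187)(1 − 0.589235) = 0.9196

0.9196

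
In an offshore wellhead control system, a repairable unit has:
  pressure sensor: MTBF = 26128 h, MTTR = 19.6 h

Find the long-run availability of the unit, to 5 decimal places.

0.99925

A(pressure sensor) = MTBF/(MTBF+MTTR) = 26128/(26128+19.6) = 0.99925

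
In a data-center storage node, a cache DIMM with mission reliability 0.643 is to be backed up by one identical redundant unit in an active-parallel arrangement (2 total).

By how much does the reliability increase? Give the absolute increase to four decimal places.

R_before = 0.643
R_after = 1 − (1 − 0.643)^2 = 0.8726
ΔR = 0.8726 − 0.643 = 0.2296

0.2296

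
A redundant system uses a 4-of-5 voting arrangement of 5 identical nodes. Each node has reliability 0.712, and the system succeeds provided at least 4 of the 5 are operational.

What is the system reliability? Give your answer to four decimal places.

R = Σ_{i=4}^{5} C(5,i) p^i (1−p)^{5−i} with p = 0.712
C(5,4)·0.712^4·0.288^1 = 0.370069
C(5,5)·0.712^5·0.288^0 = 0.182978
Sum = 0.5530

0.5530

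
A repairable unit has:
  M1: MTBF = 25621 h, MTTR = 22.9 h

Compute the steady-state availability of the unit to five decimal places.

0.99911

A(M1) = MTBF/(MTBF+MTTR) = 25621/(25621+22.9) = 0.99911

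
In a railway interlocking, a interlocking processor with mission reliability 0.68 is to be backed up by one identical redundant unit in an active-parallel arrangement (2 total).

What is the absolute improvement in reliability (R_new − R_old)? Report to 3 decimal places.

R_before = 0.68
R_after = 1 − (1 − 0.68)^2 = 0.898
ΔR = 0.898 − 0.68 = 0.218

0.218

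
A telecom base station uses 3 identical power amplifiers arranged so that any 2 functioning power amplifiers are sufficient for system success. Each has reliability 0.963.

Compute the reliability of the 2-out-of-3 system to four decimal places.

R = Σ_{i=2}^{3} C(3,i) p^i (1−p)^{3−i} with p = 0.963
C(3,2)·0.963^2·0.037^1 = 0.102938
C(3,3)·0.963^3·0.037^0 = 0.893056
Sum = 0.9960

0.9960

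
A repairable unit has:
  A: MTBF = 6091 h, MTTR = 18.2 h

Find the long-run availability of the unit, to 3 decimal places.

A(A) = MTBF/(MTBF+MTTR) = 6091/(6091+18.2) = 0.997

0.997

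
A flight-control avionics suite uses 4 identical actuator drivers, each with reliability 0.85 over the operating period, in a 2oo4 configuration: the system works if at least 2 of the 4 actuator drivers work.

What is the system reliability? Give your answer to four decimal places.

R = Σ_{i=2}^{4} C(4,i) p^i (1−p)^{4−i} with p = 0.85
C(4,2)·0.85^2·0.15^2 = 0.097538
C(4,3)·0.85^3·0.15^1 = 0.368475
C(4,4)·0.85^4·0.15^0 = 0.522006
Sum = 0.9880

0.9880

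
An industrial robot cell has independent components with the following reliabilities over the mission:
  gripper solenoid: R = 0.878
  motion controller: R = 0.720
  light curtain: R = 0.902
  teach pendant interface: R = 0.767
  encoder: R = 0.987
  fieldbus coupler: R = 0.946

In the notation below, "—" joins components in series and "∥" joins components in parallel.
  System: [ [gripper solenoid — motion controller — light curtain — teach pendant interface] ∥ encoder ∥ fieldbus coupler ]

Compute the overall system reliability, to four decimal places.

Series (gripper solenoid, motion controller, light curtain, and teach pendant interface): 0.878000 × 0.720000 × 0.902000 × 0.767000 = 0.437350
Parallel ([0.437350], encoder, and fieldbus coupler): 1 − (1 − 0.437350)(1 − 0.987000)(1 − 0.946000) = 0.9996

0.9996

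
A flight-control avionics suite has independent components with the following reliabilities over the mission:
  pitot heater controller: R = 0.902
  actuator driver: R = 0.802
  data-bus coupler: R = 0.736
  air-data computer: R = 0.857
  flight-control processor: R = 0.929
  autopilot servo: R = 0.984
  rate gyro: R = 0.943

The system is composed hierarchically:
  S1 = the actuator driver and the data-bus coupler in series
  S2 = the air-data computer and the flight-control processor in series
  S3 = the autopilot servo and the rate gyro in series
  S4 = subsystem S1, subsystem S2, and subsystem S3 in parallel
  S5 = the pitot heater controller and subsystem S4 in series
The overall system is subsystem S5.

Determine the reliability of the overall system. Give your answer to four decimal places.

0.8966

Series (actuator driver and data-bus coupler): 0.802000 × 0.736000 = 0.590272
Series (air-data computer and flight-control processor): 0.857000 × 0.929000 = 0.796153
Series (autopilot servo and rate gyro): 0.984000 × 0.943000 = 0.927912
Parallel ([0.590272], [0.796153], and [0.927912]): 1 − (1 − 0.590272)(1 − 0.796153)(1 − 0.927912) = 0.993979
Series (pitot heater controller and [0.993979]): 0.902000 × 0.993979 = 0.8966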